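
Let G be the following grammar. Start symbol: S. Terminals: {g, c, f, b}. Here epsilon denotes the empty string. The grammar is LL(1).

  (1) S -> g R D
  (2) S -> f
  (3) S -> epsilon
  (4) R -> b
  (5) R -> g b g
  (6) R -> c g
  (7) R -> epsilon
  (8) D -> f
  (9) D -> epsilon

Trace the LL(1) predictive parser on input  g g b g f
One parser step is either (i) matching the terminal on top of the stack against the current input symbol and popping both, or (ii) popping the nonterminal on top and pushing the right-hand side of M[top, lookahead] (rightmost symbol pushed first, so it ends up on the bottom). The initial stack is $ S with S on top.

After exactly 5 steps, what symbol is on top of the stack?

step 1: stack=$ S  input=g g b g f $  — expand S -> g R D
step 2: stack=$ D R g  input=g g b g f $  — match g
step 3: stack=$ D R  input=g b g f $  — expand R -> g b g
step 4: stack=$ D g b g  input=g b g f $  — match g
step 5: stack=$ D g b  input=b g f $  — match b
Stack after step 5: $ D g (top = g).

g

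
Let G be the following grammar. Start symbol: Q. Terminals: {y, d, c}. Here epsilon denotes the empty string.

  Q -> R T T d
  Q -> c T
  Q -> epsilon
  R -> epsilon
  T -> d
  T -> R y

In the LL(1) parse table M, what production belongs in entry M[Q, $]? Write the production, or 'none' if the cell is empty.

Q -> epsilon

FIRST(R) = {epsilon}
FIRST(T) = {d, y}  (via R y)
FIRST(Q) = {epsilon, c, d, y}  (via R T T d)
FOLLOW(Q) includes $ since Q is the start symbol.
FOLLOW(Q): Q appears on no right-hand side. Thus FOLLOW(Q) = {$}.
For Q -> R T T d: FIRST(R T T d) = {d, y}, so it goes in M[Q, t] for t ∈ {d, y}.
For Q -> c T: FIRST(c T) = {c}, so it goes in M[Q, t] for t ∈ {c}.
For Q -> epsilon: FIRST(epsilon) = {epsilon}, so it goes in M[Q, t] for t ∈ {}; since epsilon ∈ FIRST, also for every t ∈ FOLLOW(Q) = {$}.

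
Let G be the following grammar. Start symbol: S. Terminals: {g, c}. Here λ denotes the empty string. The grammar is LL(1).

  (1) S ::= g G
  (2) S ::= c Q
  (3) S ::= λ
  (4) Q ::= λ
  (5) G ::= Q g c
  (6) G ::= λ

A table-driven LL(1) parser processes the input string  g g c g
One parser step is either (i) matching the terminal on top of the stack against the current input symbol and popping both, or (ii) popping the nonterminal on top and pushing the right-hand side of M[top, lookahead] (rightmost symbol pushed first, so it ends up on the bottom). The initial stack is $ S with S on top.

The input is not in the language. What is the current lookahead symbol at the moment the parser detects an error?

     Stack    Input      Action
  1  $ S      g g c g $  expand S ::= g G
  2  $ G g    g g c g $  match g
  3  $ G      g c g $    expand G ::= Q g c
  4  $ c g Q  g c g $    expand Q ::= λ
  5  $ c g    g c g $    match g
  6  $ c      c g $      match c
  7  $        g $        error: stack empty but input remains

g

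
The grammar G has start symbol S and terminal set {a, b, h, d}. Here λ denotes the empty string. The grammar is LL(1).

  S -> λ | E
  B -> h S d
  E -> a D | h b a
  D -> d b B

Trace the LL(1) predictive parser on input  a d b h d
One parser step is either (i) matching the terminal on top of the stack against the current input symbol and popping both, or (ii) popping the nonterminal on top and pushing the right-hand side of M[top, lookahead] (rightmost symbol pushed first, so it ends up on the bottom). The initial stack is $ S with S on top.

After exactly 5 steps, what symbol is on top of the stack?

     Stack    Input        Action
  1  $ S      a d b h d $  expand S -> E
  2  $ E      a d b h d $  expand E -> a D
  3  $ D a    a d b h d $  match a
  4  $ D      d b h d $    expand D -> d b B
  5  $ B b d  d b h d $    match d
Stack after step 5: $ B b (top = b).

b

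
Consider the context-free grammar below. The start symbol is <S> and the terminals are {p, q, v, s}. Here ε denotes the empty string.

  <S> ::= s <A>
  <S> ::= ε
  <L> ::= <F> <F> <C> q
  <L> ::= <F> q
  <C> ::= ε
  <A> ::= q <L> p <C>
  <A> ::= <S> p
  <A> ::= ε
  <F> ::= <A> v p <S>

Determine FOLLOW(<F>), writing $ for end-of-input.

{p, q, s, v}

FIRST(<S>): from <S>::=s <A> we get {s}; from <S>::=ε we get {ε}. So FIRST(<S>) = {ε, s}.
FIRST(<C>): from <C>::=ε we get {ε}. So FIRST(<C>) = {ε}.
FIRST(<A>): from <A>::=q <L> p <C> we get {q}; from <A>::=<S> p we get {p, s}; from <A>::=ε we get {ε}. So FIRST(<A>) = {ε, p, q, s}.
FIRST(<F>): from <F>::=<A> v p <S> we get {p, q, s, v}. So FIRST(<F>) = {p, q, s, v}.
FIRST(<L>): from <L>::=<F> <F> <C> q we get {p, q, s, v}; from <L>::=<F> q we get {p, q, s, v}. So FIRST(<L>) = {p, q, s, v}.
FOLLOW(<S>) includes $ since <S> is the start symbol.
FOLLOW(<L>): in <A>::=q <L> p <C>, <L> is followed by p <C> with FIRST {p}. Thus FOLLOW(<L>) = {p}.
FOLLOW(<F>): in <L>::=<F> <F> <C> q (occurrence 1), <F> is followed by <F> <C> q with FIRST {p, q, s, v}; in <L>::=<F> <F> <C> q (occurrence 2), <F> is followed by <C> q with FIRST {q}; in <L>::=<F> q, <F> is followed by q with FIRST {q}. Thus FOLLOW(<F>) = {p, q, s, v}.
FOLLOW(<S>): in <A>::=<S> p, <S> is followed by p with FIRST {p}; in <F>::=<A> v p <S>, the suffix after <S> is empty, so FOLLOW(<S>) ⊇ FOLLOW(<F>) = {p, q, s, v}. Thus FOLLOW(<S>) = {$, p, q, s, v}.
FOLLOW(<A>): in <S>::=s <A>, the suffix after <A> is empty, so FOLLOW(<A>) ⊇ FOLLOW(<S>) = {$, p, q, s, v}; in <F>::=<A> v p <S>, <A> is followed by v p <S> with FIRST {v}. Thus FOLLOW(<A>) = {$, p, q, s, v}.
FOLLOW(<C>): in <L>::=<F> <F> <C> q, <C> is followed by q with FIRST {q}; in <A>::=q <L> p <C>, the suffix after <C> is empty, so FOLLOW(<C>) ⊇ FOLLOW(<A>) = {$, p, q, s, v}. Thus FOLLOW(<C>) = {$, p, q, s, v}.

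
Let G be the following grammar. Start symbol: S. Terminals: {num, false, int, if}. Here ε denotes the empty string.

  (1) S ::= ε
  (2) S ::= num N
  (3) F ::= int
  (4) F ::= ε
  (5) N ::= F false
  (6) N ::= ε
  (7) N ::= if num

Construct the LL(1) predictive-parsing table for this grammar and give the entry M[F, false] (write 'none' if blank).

FIRST(S): from S::=ε we get {ε}; from S::=num N we get {num}. So FIRST(S) = {ε, num}.
FIRST(F): from F::=int we get {int}; from F::=ε we get {ε}. So FIRST(F) = {ε, int}.
FIRST(N): from N::=F false we get {false, int}; from N::=ε we get {ε}; from N::=if num we get {if}. So FIRST(N) = {ε, false, if, int}.
FOLLOW(S) includes $ since S is the start symbol.
FOLLOW(F): in N::=F false, F is followed by false with FIRST {false}. Thus FOLLOW(F) = {false}.
For F ::= int: FIRST(int) = {int}, so it goes in M[F, t] for t ∈ {int}.
For F ::= ε: FIRST(ε) = {ε}, so it goes in M[F, t] for t ∈ {}; since ε ∈ FIRST, also for every t ∈ FOLLOW(F) = {false}.

F ::= ε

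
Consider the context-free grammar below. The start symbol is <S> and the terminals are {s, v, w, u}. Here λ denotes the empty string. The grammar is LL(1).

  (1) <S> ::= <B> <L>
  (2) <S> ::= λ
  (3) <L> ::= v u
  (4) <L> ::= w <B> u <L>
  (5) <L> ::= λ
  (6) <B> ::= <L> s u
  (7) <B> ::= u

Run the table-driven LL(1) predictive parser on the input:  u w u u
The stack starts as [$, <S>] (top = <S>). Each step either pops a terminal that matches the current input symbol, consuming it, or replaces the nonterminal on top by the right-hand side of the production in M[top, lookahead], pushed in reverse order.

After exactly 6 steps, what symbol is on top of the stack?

step 1: stack=$ <S>  input=u w u u $  — expand <S> ::= <B> <L>
step 2: stack=$ <L> <B>  input=u w u u $  — expand <B> ::= u
step 3: stack=$ <L> u  input=u w u u $  — match u
step 4: stack=$ <L>  input=w u u $  — expand <L> ::= w <B> u <L>
step 5: stack=$ <L> u <B> w  input=w u u $  — match w
step 6: stack=$ <L> u <B>  input=u u $  — expand <B> ::= u
Stack after step 6: $ <L> u u (top = u).

u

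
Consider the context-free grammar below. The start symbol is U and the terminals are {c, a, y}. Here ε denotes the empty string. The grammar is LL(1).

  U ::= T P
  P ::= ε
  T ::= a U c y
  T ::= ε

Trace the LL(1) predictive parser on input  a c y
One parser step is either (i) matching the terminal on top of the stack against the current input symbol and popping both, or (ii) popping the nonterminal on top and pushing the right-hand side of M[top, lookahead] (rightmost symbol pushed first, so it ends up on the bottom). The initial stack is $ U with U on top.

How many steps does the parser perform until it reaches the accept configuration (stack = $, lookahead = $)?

9

step 1: stack=$ U  input=a c y $  — expand U ::= T P
step 2: stack=$ P T  input=a c y $  — expand T ::= a U c y
step 3: stack=$ P y c U a  input=a c y $  — match a
step 4: stack=$ P y c U  input=c y $  — expand U ::= T P
step 5: stack=$ P y c P T  input=c y $  — expand T ::= ε
step 6: stack=$ P y c P  input=c y $  — expand P ::= ε
step 7: stack=$ P y c  input=c y $  — match c
step 8: stack=$ P y  input=y $  — match y
step 9: stack=$ P  input=$  — expand P ::= ε
Accept reached after 9 steps.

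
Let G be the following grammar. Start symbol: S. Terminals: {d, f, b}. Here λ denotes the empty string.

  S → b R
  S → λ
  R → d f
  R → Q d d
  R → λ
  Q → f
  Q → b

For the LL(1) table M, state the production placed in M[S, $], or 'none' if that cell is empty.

S → λ

FIRST(S): from S→b R we get {b}; from S→λ we get {λ}. So FIRST(S) = {λ, b}.
FIRST(Q): from Q→f we get {f}; from Q→b we get {b}. So FIRST(Q) = {b, f}.
FIRST(R): from R→d f we get {d}; from R→Q d d we get {b, f}; from R→λ we get {λ}. So FIRST(R) = {λ, b, d, f}.
FOLLOW(S) includes $ since S is the start symbol.
FOLLOW(S): S appears on no right-hand side. Thus FOLLOW(S) = {$}.
For S → b R: FIRST(b R) = {b}, so it goes in M[S, t] for t ∈ {b}.
For S → λ: FIRST(λ) = {λ}, so it goes in M[S, t] for t ∈ {}; since λ ∈ FIRST, also for every t ∈ FOLLOW(S) = {$}.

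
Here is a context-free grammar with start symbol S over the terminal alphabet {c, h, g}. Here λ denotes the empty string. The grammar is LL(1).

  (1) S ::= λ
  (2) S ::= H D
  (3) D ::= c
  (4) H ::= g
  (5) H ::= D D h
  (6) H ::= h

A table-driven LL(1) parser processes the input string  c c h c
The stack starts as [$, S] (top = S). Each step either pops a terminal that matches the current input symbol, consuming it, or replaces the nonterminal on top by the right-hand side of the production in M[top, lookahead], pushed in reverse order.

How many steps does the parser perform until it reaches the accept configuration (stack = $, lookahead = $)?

step 1: stack=$ S  input=c c h c $  — expand S ::= H D
step 2: stack=$ D H  input=c c h c $  — expand H ::= D D h
step 3: stack=$ D h D D  input=c c h c $  — expand D ::= c
step 4: stack=$ D h D c  input=c c h c $  — match c
step 5: stack=$ D h D  input=c h c $  — expand D ::= c
step 6: stack=$ D h c  input=c h c $  — match c
step 7: stack=$ D h  input=h c $  — match h
step 8: stack=$ D  input=c $  — expand D ::= c
step 9: stack=$ c  input=c $  — match c
Accept reached after 9 steps.

9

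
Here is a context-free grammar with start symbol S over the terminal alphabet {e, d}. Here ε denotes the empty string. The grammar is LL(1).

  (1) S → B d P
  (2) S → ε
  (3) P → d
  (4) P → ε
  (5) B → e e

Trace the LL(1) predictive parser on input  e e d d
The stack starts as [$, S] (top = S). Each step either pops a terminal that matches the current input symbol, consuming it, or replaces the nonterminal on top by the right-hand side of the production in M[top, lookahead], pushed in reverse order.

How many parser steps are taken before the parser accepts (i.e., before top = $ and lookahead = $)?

7

     Stack      Input      Action
  1  $ S        e e d d $  expand S → B d P
  2  $ P d B    e e d d $  expand B → e e
  3  $ P d e e  e e d d $  match e
  4  $ P d e    e d d $    match e
  5  $ P d      d d $      match d
  6  $ P        d $        expand P → d
  7  $ d        d $        match d
Accept reached after 7 steps.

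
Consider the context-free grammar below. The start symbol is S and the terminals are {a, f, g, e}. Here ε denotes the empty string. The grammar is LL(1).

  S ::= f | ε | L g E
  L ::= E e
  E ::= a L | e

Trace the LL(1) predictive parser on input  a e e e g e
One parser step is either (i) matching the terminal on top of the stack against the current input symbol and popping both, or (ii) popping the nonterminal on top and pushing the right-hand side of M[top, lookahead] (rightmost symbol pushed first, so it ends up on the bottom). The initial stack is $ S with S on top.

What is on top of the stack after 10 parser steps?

E

step 1: stack=$ S  input=a e e e g e $  — expand S ::= L g E
step 2: stack=$ E g L  input=a e e e g e $  — expand L ::= E e
step 3: stack=$ E g e E  input=a e e e g e $  — expand E ::= a L
step 4: stack=$ E g e L a  input=a e e e g e $  — match a
step 5: stack=$ E g e L  input=e e e g e $  — expand L ::= E e
step 6: stack=$ E g e e E  input=e e e g e $  — expand E ::= e
step 7: stack=$ E g e e e  input=e e e g e $  — match e
step 8: stack=$ E g e e  input=e e g e $  — match e
step 9: stack=$ E g e  input=e g e $  — match e
step 10: stack=$ E g  input=g e $  — match g
Stack after step 10: $ E (top = E).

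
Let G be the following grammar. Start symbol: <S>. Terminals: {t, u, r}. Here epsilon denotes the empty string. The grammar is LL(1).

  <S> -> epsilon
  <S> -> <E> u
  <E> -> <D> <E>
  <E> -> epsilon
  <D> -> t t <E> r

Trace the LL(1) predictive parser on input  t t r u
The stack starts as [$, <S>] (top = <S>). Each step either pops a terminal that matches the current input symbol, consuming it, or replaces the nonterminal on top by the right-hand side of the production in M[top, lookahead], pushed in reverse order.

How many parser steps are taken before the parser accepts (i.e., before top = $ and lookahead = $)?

9

     Stack              Input      Action
  1  $ <S>              t t r u $  expand <S> -> <E> u
  2  $ u <E>            t t r u $  expand <E> -> <D> <E>
  3  $ u <E> <D>        t t r u $  expand <D> -> t t <E> r
  4  $ u <E> r <E> t t  t t r u $  match t
  5  $ u <E> r <E> t    t r u $    match t
  6  $ u <E> r <E>      r u $      expand <E> -> epsilon
  7  $ u <E> r          r u $      match r
  8  $ u <E>            u $        expand <E> -> epsilon
  9  $ u                u $        match u
Accept reached after 9 steps.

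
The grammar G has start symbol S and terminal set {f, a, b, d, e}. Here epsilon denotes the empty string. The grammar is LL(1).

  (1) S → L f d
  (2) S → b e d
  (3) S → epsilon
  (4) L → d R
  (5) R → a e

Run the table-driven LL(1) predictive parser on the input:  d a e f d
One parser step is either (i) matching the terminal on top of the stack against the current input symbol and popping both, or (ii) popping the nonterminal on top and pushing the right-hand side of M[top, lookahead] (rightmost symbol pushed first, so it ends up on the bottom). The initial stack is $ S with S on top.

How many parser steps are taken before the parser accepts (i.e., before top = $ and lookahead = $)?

step 1: stack=$ S  input=d a e f d $  — expand S → L f d
step 2: stack=$ d f L  input=d a e f d $  — expand L → d R
step 3: stack=$ d f R d  input=d a e f d $  — match d
step 4: stack=$ d f R  input=a e f d $  — expand R → a e
step 5: stack=$ d f e a  input=a e f d $  — match a
step 6: stack=$ d f e  input=e f d $  — match e
step 7: stack=$ d f  input=f d $  — match f
step 8: stack=$ d  input=d $  — match d
Accept reached after 8 steps.

8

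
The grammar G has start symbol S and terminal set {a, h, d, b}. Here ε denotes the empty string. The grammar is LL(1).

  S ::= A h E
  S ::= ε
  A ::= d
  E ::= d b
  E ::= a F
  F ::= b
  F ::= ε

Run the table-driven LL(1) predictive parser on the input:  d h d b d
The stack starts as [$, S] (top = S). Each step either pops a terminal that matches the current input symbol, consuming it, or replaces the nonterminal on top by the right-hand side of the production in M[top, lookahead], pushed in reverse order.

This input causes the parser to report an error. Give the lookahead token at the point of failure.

d

     Stack    Input        Action
  1  $ S      d h d b d $  expand S ::= A h E
  2  $ E h A  d h d b d $  expand A ::= d
  3  $ E h d  d h d b d $  match d
  4  $ E h    h d b d $    match h
  5  $ E      d b d $      expand E ::= d b
  6  $ b d    d b d $      match d
  7  $ b      b d $        match b
  8  $        d $          error: stack empty but input remains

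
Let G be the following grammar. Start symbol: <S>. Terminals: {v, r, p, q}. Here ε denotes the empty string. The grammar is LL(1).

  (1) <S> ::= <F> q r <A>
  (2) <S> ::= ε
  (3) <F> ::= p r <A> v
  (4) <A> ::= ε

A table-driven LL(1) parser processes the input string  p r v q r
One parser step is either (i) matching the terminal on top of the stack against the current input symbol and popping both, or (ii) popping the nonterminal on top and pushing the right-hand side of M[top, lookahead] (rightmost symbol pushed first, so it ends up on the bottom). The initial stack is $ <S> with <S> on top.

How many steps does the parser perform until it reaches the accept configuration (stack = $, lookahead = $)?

9

step 1: stack=$ <S>  input=p r v q r $  — expand <S> ::= <F> q r <A>
step 2: stack=$ <A> r q <F>  input=p r v q r $  — expand <F> ::= p r <A> v
step 3: stack=$ <A> r q v <A> r p  input=p r v q r $  — match p
step 4: stack=$ <A> r q v <A> r  input=r v q r $  — match r
step 5: stack=$ <A> r q v <A>  input=v q r $  — expand <A> ::= ε
step 6: stack=$ <A> r q v  input=v q r $  — match v
step 7: stack=$ <A> r q  input=q r $  — match q
step 8: stack=$ <A> r  input=r $  — match r
step 9: stack=$ <A>  input=$  — expand <A> ::= ε
Accept reached after 9 steps.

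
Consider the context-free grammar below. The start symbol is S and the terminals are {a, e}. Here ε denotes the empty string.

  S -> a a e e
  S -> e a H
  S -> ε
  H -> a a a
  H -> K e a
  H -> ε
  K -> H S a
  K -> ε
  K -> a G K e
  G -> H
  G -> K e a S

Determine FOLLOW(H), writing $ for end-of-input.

FIRST(S) = {ε, a, e}
FIRST(H) = {ε, a, e}  (via K e a)
FIRST(K) = {ε, a, e}  (via H S a)
FIRST(G) = {ε, a, e}  (via H, K e a S)
FOLLOW(S) includes $ since S is the start symbol.
FOLLOW(K): in H->K e a, K is followed by e a with FIRST {e}; in K->a G K e, K is followed by e with FIRST {e}; in G->K e a S, K is followed by e a S with FIRST {e}. Thus FOLLOW(K) = {e}.
FOLLOW(G): in K->a G K e, G is followed by K e with FIRST {a, e}. Thus FOLLOW(G) = {a, e}.
FOLLOW(S): in K->H S a, S is followed by a with FIRST {a}; in G->K e a S, the suffix after S is empty, so FOLLOW(S) ⊇ FOLLOW(G) = {a, e}. Thus FOLLOW(S) = {$, a, e}.
FOLLOW(H): in S->e a H, the suffix after H is empty, so FOLLOW(H) ⊇ FOLLOW(S) = {$, a, e}; in K->H S a, H is followed by S a with FIRST {a, e}; in G->H, the suffix after H is empty, so FOLLOW(H) ⊇ FOLLOW(G) = {a, e}. Thus FOLLOW(H) = {$, a, e}.

{$, a, e}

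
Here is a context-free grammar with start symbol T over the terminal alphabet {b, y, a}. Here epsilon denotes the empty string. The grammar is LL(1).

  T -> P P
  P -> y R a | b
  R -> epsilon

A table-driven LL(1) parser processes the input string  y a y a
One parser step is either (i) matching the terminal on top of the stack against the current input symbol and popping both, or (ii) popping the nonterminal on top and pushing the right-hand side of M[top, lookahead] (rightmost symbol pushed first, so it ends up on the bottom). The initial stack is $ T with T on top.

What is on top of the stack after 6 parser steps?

y

step 1: stack=$ T  input=y a y a $  — expand T -> P P
step 2: stack=$ P P  input=y a y a $  — expand P -> y R a
step 3: stack=$ P a R y  input=y a y a $  — match y
step 4: stack=$ P a R  input=a y a $  — expand R -> epsilon
step 5: stack=$ P a  input=a y a $  — match a
step 6: stack=$ P  input=y a $  — expand P -> y R a
Stack after step 6: $ a R y (top = y).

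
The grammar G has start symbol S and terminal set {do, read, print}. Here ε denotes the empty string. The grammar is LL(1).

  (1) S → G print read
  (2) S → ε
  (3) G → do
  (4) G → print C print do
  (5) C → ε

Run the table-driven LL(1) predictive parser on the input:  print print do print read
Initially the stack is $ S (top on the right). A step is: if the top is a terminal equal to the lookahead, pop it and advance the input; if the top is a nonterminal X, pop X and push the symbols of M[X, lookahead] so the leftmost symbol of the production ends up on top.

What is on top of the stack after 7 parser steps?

step 1: stack=$ S  input=print print do print read $  — expand S → G print read
step 2: stack=$ read print G  input=print print do print read $  — expand G → print C print do
step 3: stack=$ read print do print C print  input=print print do print read $  — match print
step 4: stack=$ read print do print C  input=print do print read $  — expand C → ε
step 5: stack=$ read print do print  input=print do print read $  — match print
step 6: stack=$ read print do  input=do print read $  — match do
step 7: stack=$ read print  input=print read $  — match print
Stack after step 7: $ read (top = read).

read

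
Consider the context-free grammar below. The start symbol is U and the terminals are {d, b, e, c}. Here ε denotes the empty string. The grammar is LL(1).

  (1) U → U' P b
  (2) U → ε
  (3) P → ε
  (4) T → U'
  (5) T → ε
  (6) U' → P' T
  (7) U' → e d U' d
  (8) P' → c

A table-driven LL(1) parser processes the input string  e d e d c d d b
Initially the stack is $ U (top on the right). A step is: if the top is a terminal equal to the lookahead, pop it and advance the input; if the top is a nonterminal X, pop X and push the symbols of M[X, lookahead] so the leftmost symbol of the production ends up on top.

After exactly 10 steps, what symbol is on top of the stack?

      Stack             Input              Action
   1  $ U               e d e d c d d b $  expand U → U' P b
   2  $ b P U'          e d e d c d d b $  expand U' → e d U' d
   3  $ b P d U' d e    e d e d c d d b $  match e
   4  $ b P d U' d      d e d c d d b $    match d
   5  $ b P d U'        e d c d d b $      expand U' → e d U' d
   6  $ b P d d U' d e  e d c d d b $      match e
   7  $ b P d d U' d    d c d d b $        match d
   8  $ b P d d U'      c d d b $          expand U' → P' T
   9  $ b P d d T P'    c d d b $          expand P' → c
  10  $ b P d d T c     c d d b $          match c
Stack after step 10: $ b P d d T (top = T).

T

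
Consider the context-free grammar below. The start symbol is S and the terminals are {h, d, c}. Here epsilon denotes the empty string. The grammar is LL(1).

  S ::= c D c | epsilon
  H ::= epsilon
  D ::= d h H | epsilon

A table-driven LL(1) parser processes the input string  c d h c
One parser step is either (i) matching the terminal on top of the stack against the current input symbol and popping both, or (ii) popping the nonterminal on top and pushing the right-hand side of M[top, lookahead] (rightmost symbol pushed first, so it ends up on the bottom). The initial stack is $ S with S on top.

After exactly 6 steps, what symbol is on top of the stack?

     Stack      Input      Action
  1  $ S        c d h c $  expand S ::= c D c
  2  $ c D c    c d h c $  match c
  3  $ c D      d h c $    expand D ::= d h H
  4  $ c H h d  d h c $    match d
  5  $ c H h    h c $      match h
  6  $ c H      c $        expand H ::= epsilon
Stack after step 6: $ c (top = c).

c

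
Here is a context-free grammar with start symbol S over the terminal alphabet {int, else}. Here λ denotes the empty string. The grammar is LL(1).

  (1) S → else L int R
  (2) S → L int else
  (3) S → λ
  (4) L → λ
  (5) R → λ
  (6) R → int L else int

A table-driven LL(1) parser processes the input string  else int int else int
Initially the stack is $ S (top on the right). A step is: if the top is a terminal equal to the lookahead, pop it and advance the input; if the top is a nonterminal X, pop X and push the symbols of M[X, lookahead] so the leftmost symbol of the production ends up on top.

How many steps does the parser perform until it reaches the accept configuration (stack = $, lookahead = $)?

9

     Stack             Input                    Action
  1  $ S               else int int else int $  expand S → else L int R
  2  $ R int L else    else int int else int $  match else
  3  $ R int L         int int else int $       expand L → λ
  4  $ R int           int int else int $       match int
  5  $ R               int else int $           expand R → int L else int
  6  $ int else L int  int else int $           match int
  7  $ int else L      else int $               expand L → λ
  8  $ int else        else int $               match else
  9  $ int             int $                    match int
Accept reached after 9 steps.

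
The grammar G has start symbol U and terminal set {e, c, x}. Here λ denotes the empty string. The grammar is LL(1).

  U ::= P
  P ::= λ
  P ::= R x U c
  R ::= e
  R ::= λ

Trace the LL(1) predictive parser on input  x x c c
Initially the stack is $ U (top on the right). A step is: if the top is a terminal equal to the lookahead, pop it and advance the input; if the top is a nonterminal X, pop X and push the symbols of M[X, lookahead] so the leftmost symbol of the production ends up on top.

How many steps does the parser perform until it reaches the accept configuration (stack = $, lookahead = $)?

step 1: stack=$ U  input=x x c c $  — expand U ::= P
step 2: stack=$ P  input=x x c c $  — expand P ::= R x U c
step 3: stack=$ c U x R  input=x x c c $  — expand R ::= λ
step 4: stack=$ c U x  input=x x c c $  — match x
step 5: stack=$ c U  input=x c c $  — expand U ::= P
step 6: stack=$ c P  input=x c c $  — expand P ::= R x U c
step 7: stack=$ c c U x R  input=x c c $  — expand R ::= λ
step 8: stack=$ c c U x  input=x c c $  — match x
step 9: stack=$ c c U  input=c c $  — expand U ::= P
step 10: stack=$ c c P  input=c c $  — expand P ::= λ
step 11: stack=$ c c  input=c c $  — match c
step 12: stack=$ c  input=c $  — match c
Accept reached after 12 steps.

12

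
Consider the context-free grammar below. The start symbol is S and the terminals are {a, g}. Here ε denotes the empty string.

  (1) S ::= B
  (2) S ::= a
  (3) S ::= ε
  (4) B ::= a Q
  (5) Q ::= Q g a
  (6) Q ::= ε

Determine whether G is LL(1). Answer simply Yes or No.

No

FIRST(S) = {ε, a}
FIRST(B) = {a}
FIRST(Q) = {ε, g}
FOLLOW(S) = {$}
FOLLOW(B) = {$}
FOLLOW(Q) = {$, g}
Cell M[Q, g] receives both Q ::= Q g a and Q ::= ε — the grammar is not LL(1).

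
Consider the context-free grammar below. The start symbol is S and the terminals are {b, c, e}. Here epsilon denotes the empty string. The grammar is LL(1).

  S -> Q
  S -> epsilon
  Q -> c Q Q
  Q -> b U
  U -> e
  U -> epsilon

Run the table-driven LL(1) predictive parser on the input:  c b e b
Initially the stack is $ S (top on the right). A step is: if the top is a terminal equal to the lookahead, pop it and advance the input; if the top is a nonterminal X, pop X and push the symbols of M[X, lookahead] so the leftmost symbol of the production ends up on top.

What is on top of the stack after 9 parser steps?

     Stack    Input      Action
  1  $ S      c b e b $  expand S -> Q
  2  $ Q      c b e b $  expand Q -> c Q Q
  3  $ Q Q c  c b e b $  match c
  4  $ Q Q    b e b $    expand Q -> b U
  5  $ Q U b  b e b $    match b
  6  $ Q U    e b $      expand U -> e
  7  $ Q e    e b $      match e
  8  $ Q      b $        expand Q -> b U
  9  $ U b    b $        match b
Stack after step 9: $ U (top = U).

U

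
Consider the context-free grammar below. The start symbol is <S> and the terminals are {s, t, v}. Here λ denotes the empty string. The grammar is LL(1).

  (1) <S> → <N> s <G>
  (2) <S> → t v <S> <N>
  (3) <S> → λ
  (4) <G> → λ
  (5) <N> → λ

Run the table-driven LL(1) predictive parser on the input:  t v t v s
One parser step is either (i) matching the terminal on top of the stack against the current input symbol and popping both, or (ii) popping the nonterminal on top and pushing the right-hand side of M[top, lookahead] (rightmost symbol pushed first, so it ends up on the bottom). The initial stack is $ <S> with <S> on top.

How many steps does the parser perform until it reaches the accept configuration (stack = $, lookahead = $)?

12

step 1: stack=$ <S>  input=t v t v s $  — expand <S> → t v <S> <N>
step 2: stack=$ <N> <S> v t  input=t v t v s $  — match t
step 3: stack=$ <N> <S> v  input=v t v s $  — match v
step 4: stack=$ <N> <S>  input=t v s $  — expand <S> → t v <S> <N>
step 5: stack=$ <N> <N> <S> v t  input=t v s $  — match t
step 6: stack=$ <N> <N> <S> v  input=v s $  — match v
step 7: stack=$ <N> <N> <S>  input=s $  — expand <S> → <N> s <G>
step 8: stack=$ <N> <N> <G> s <N>  input=s $  — expand <N> → λ
step 9: stack=$ <N> <N> <G> s  input=s $  — match s
step 10: stack=$ <N> <N> <G>  input=$  — expand <G> → λ
step 11: stack=$ <N> <N>  input=$  — expand <N> → λ
step 12: stack=$ <N>  input=$  — expand <N> → λ
Accept reached after 12 steps.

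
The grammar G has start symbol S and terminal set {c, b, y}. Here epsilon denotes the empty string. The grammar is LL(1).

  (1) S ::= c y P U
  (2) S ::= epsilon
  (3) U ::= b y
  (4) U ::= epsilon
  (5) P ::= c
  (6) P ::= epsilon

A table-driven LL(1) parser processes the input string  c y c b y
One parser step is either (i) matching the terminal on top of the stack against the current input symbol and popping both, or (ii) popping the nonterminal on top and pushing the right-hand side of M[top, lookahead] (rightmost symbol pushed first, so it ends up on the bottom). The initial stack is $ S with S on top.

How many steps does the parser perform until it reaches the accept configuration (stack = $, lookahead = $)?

     Stack      Input        Action
  1  $ S        c y c b y $  expand S ::= c y P U
  2  $ U P y c  c y c b y $  match c
  3  $ U P y    y c b y $    match y
  4  $ U P      c b y $      expand P ::= c
  5  $ U c      c b y $      match c
  6  $ U        b y $        expand U ::= b y
  7  $ y b      b y $        match b
  8  $ y        y $          match y
Accept reached after 8 steps.

8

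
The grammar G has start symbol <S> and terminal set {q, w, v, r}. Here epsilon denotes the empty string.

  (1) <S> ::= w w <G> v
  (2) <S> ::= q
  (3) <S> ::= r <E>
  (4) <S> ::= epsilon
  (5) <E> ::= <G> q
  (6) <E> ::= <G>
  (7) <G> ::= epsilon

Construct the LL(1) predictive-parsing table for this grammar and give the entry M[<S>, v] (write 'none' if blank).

FIRST(<S>) = {epsilon, q, r, w}
FIRST(<G>) = {epsilon}
FIRST(<E>) = {epsilon, q}  (via <G> q, <G>)
FOLLOW(<S>) includes $ since <S> is the start symbol.
FOLLOW(<S>): <S> appears on no right-hand side. Thus FOLLOW(<S>) = {$}.
For <S> ::= w w <G> v: FIRST(w w <G> v) = {w}, so it goes in M[<S>, t] for t ∈ {w}.
For <S> ::= q: FIRST(q) = {q}, so it goes in M[<S>, t] for t ∈ {q}.
For <S> ::= r <E>: FIRST(r <E>) = {r}, so it goes in M[<S>, t] for t ∈ {r}.
For <S> ::= epsilon: FIRST(epsilon) = {epsilon}, so it goes in M[<S>, t] for t ∈ {}; since epsilon ∈ FIRST, also for every t ∈ FOLLOW(<S>) = {$}.
None of these place a production in M[<S>, v].

none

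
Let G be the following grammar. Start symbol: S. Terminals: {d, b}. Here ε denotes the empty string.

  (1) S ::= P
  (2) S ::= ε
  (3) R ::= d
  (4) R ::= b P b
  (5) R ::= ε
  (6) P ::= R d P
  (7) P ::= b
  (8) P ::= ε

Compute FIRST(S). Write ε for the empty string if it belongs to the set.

FIRST(R): from R::=d we get {d}; from R::=b P b we get {b}; from R::=ε we get {ε}. So FIRST(R) = {ε, b, d}.
FIRST(P): from P::=R d P we get {b, d}; from P::=b we get {b}; from P::=ε we get {ε}. So FIRST(P) = {ε, b, d}.
FIRST(S): from S::=P we get {ε, b, d}; from S::=ε we get {ε}. So FIRST(S) = {ε, b, d}.

{ε, b, d}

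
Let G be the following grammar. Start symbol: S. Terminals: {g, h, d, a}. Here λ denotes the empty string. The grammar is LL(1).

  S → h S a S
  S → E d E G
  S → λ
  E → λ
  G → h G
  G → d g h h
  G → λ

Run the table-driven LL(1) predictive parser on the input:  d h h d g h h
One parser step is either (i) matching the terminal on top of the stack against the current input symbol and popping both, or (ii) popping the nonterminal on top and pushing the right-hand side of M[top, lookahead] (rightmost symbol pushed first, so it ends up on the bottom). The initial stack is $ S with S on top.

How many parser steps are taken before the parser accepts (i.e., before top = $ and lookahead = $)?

13

step 1: stack=$ S  input=d h h d g h h $  — expand S → E d E G
step 2: stack=$ G E d E  input=d h h d g h h $  — expand E → λ
step 3: stack=$ G E d  input=d h h d g h h $  — match d
step 4: stack=$ G E  input=h h d g h h $  — expand E → λ
step 5: stack=$ G  input=h h d g h h $  — expand G → h G
step 6: stack=$ G h  input=h h d g h h $  — match h
step 7: stack=$ G  input=h d g h h $  — expand G → h G
step 8: stack=$ G h  input=h d g h h $  — match h
step 9: stack=$ G  input=d g h h $  — expand G → d g h h
step 10: stack=$ h h g d  input=d g h h $  — match d
step 11: stack=$ h h g  input=g h h $  — match g
step 12: stack=$ h h  input=h h $  — match h
step 13: stack=$ h  input=h $  — match h
Accept reached after 13 steps.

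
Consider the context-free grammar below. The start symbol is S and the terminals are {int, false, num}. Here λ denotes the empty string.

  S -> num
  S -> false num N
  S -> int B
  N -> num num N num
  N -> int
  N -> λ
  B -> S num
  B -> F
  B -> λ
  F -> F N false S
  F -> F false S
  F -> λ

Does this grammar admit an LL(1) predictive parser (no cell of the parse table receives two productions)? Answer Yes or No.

FIRST(S) = {false, int, num}
FIRST(N) = {λ, int, num}
FIRST(B) = {λ, false, int, num}
FIRST(F) = {λ, false, int, num}
FOLLOW(S) = {$, false, int, num}
FOLLOW(N) = {$, false, int, num}
FOLLOW(B) = {$, false, int, num}
FOLLOW(F) = {$, false, int, num}
Cell M[B, $] receives both B -> F and B -> λ — the grammar is not LL(1).

No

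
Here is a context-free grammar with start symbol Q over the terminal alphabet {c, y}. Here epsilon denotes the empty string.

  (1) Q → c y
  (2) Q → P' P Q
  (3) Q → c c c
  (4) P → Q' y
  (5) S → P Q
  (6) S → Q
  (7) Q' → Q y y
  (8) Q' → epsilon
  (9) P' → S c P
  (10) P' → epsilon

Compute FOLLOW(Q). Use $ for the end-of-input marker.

FIRST(Q) = {c, y}  (via P' P Q)
FIRST(Q') = {epsilon, c, y}  (via Q y y)
FIRST(P) = {c, y}  (via Q' y)
FIRST(S) = {c, y}  (via P Q, Q)
FIRST(P') = {epsilon, c, y}  (via S c P)
FOLLOW(Q) includes $ since Q is the start symbol.
FOLLOW(S): in P'→S c P, S is followed by c P with FIRST {c}. Thus FOLLOW(S) = {c}.
FOLLOW(Q): in Q→P' P Q, the suffix after Q is empty (adds nothing new); in S→P Q, the suffix after Q is empty, so FOLLOW(Q) ⊇ FOLLOW(S) = {c}; in S→Q, the suffix after Q is empty, so FOLLOW(Q) ⊇ FOLLOW(S) = {c}; in Q'→Q y y, Q is followed by y y with FIRST {y}. Thus FOLLOW(Q) = {$, c, y}.
FOLLOW(Q'): in P→Q' y, Q' is followed by y with FIRST {y}. Thus FOLLOW(Q') = {y}.
FOLLOW(P'): in Q→P' P Q, P' is followed by P Q with FIRST {c, y}. Thus FOLLOW(P') = {c, y}.
FOLLOW(P): in Q→P' P Q, P is followed by Q with FIRST {c, y}; in S→P Q, P is followed by Q with FIRST {c, y}; in P'→S c P, the suffix after P is empty, so FOLLOW(P) ⊇ FOLLOW(P') = {c, y}. Thus FOLLOW(P) = {c, y}.

{$, c, y}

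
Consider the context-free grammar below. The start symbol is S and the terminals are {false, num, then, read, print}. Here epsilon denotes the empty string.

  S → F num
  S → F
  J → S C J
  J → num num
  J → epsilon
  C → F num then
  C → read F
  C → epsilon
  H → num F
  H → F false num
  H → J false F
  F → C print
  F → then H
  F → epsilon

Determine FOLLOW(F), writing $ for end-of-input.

{$, false, num, print, read, then}

FIRST(S) = {epsilon, num, print, read, then}  (via F num, F)
FIRST(J) = {epsilon, num, print, read, then}  (via S C J)
FIRST(C) = {epsilon, num, print, read, then}  (via F num then)
FIRST(F) = {epsilon, num, print, read, then}  (via C print)
FIRST(H) = {false, num, print, read, then}  (via F false num, J false F)
FOLLOW(S) includes $ since S is the start symbol.
FOLLOW(J): in J→S C J, the suffix after J is empty (adds nothing new); in H→J false F, J is followed by false F with FIRST {false}. Thus FOLLOW(J) = {false}.
FOLLOW(S): in J→S C J, S is followed by C J with FIRST {epsilon, num, print, read, then}; in J→S C J, the suffix after S is nullable, so FOLLOW(S) ⊇ FOLLOW(J) = {false}. Thus FOLLOW(S) = {$, false, num, print, read, then}.
FOLLOW(C): in J→S C J, C is followed by J with FIRST {epsilon, num, print, read, then}; in J→S C J, the suffix after C is nullable, so FOLLOW(C) ⊇ FOLLOW(J) = {false}; in F→C print, C is followed by print with FIRST {print}. Thus FOLLOW(C) = {false, num, print, read, then}.
FOLLOW(H): in F→then H, the suffix after H is empty, so FOLLOW(H) ⊇ FOLLOW(F) = {$, false, num, print, read, then}. Thus FOLLOW(H) = {$, false, num, print, read, then}.
FOLLOW(F): in S→F num, F is followed by num with FIRST {num}; in S→F, the suffix after F is empty, so FOLLOW(F) ⊇ FOLLOW(S) = {$, false, num, print, read, then}; in C→F num then, F is followed by num then with FIRST {num}; in C→read F, the suffix after F is empty, so FOLLOW(F) ⊇ FOLLOW(C) = {false, num, print, read, then}; in H→num F, the suffix after F is empty, so FOLLOW(F) ⊇ FOLLOW(H) = {$, false, num, print, read, then}; in H→F false num, F is followed by false num with FIRST {false}; in H→J false F, the suffix after F is empty, so FOLLOW(F) ⊇ FOLLOW(H) = {$, false, num, print, read, then}. Thus FOLLOW(F) = {$, false, num, print, read, then}.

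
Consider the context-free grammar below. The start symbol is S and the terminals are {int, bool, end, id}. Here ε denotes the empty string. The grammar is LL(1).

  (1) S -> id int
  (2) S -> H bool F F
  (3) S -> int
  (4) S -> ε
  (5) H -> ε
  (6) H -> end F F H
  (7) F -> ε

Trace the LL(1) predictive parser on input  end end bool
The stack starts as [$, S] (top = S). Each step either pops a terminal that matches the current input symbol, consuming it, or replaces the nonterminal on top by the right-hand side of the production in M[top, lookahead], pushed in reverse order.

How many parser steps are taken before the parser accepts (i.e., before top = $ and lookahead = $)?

step 1: stack=$ S  input=end end bool $  — expand S -> H bool F F
step 2: stack=$ F F bool H  input=end end bool $  — expand H -> end F F H
step 3: stack=$ F F bool H F F end  input=end end bool $  — match end
step 4: stack=$ F F bool H F F  input=end bool $  — expand F -> ε
step 5: stack=$ F F bool H F  input=end bool $  — expand F -> ε
step 6: stack=$ F F bool H  input=end bool $  — expand H -> end F F H
step 7: stack=$ F F bool H F F end  input=end bool $  — match end
step 8: stack=$ F F bool H F F  input=bool $  — expand F -> ε
step 9: stack=$ F F bool H F  input=bool $  — expand F -> ε
step 10: stack=$ F F bool H  input=bool $  — expand H -> ε
step 11: stack=$ F F bool  input=bool $  — match bool
step 12: stack=$ F F  input=$  — expand F -> ε
step 13: stack=$ F  input=$  — expand F -> ε
Accept reached after 13 steps.

13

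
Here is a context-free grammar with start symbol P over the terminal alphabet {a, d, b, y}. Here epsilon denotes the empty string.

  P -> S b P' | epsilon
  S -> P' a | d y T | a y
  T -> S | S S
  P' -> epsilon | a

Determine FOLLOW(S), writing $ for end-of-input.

FIRST(P') = {epsilon, a}
FIRST(S) = {a, d}  (via P' a)
FIRST(P) = {epsilon, a, d}  (via S b P')
FIRST(T) = {a, d}  (via S, S S)
FOLLOW(P) includes $ since P is the start symbol.
FOLLOW(P): P appears on no right-hand side. Thus FOLLOW(P) = {$}.
FOLLOW(P'): in P->S b P', the suffix after P' is empty, so FOLLOW(P') ⊇ FOLLOW(P) = {$}; in S->P' a, P' is followed by a with FIRST {a}. Thus FOLLOW(P') = {$, a}.
FOLLOW(S): in P->S b P', S is followed by b P' with FIRST {b}; in T->S, the suffix after S is empty, so FOLLOW(S) ⊇ FOLLOW(T) = {a, b, d}; in T->S S (occurrence 1), S is followed by S with FIRST {a, d}; in T->S S (occurrence 2), the suffix after S is empty, so FOLLOW(S) ⊇ FOLLOW(T) = {a, b, d}. Thus FOLLOW(S) = {a, b, d}.
FOLLOW(T): in S->d y T, the suffix after T is empty, so FOLLOW(T) ⊇ FOLLOW(S) = {a, b, d}. Thus FOLLOW(T) = {a, b, d}.

{a, b, d}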